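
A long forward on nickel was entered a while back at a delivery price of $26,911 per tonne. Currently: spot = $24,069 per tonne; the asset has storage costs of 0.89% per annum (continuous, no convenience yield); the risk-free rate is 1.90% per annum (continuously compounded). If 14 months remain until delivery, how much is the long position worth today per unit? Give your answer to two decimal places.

-$2000.82 per tonne

Current fair forward for the remaining 14 months: F = S·e^((r + u)·T), (r + u) = 0.0190 + 0.0089 = 0.0279
F = 24069 · e^(0.0279 × 14/12) = 24069 × 1.03308555 = 24865.3361
Value of long forward = (F − K)·e^(−rT) = (24865.3361 − 26911) · e^(−0.0190·14/12)
= -2045.6639 × 0.97807721 = -2000.82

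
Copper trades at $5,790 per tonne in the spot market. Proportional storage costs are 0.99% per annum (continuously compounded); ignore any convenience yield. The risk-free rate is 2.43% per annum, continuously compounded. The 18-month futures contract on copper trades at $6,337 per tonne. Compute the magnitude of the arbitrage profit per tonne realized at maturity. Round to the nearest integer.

Fair futures: F* = S·e^(carry·T), with carry = (r + u) = 0.0243 + 0.0099 = 0.0342
F* = 5790 · e^(0.0342 × 18/12) = 5790 · e^0.051300 = 5790 × 1.052639 = $6094.7798
Market $6337 > fair $6094.7798: forward overpriced → cash-and-carry (buy spot, short the forward).
At maturity, profit = |F_mkt − F*| = |6337 − 6094.7798| = $242 per tonne

$242 per tonne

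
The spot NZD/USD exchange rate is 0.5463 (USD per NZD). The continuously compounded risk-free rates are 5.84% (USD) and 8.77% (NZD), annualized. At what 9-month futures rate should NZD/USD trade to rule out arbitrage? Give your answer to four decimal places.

0.5344

F = S·e^((r_USD − r_NZD)T) = 0.5463 · e^((0.0584 − 0.0877) × 9/12)
= 0.5463 · e^-0.021975 = 0.5463 × 0.978265
F = 0.5344 USD per NZD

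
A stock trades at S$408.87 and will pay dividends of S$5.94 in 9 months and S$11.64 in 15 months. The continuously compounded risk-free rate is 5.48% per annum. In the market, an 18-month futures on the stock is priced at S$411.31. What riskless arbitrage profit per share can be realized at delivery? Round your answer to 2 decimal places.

PV(dividends) I = 5.94·e^(−0.0548·9/12) + 11.64·e^(−0.0548·15/12) = 16.5702
Fair futures F* = (S − I)·e^(rT) = (408.87 − 16.5702)·e^0.082200 = 392.2998 × 1.085673 = 425.9093
Market S$411.31 < fair 425.9093: forward underpriced → reverse cash-and-carry (short the stock, invest proceeds at r, pay the dividends, go long the forward).
Profit at T = |F_mkt − F*| = |411.31 − 425.9093| = S$14.60 per share

S$14.60 per share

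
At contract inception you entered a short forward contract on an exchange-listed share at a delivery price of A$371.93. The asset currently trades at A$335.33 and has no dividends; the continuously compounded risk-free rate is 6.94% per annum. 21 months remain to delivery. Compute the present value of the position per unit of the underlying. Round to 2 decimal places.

-A$5.94

Current fair forward for the remaining 21 months: F = S·e^(r·T), r = 0.0694
F = 335.33 · e^(0.0694 × 21/12) = 335.33 × 1.129133 = 378.6322
Value of long forward = (F − K)·e^(−rT) = (378.6322 − 371.93) · e^(−0.0694·21/12)
= 6.7022 × 0.885635 = 5.94
Short position value = −(long value) = -A$5.94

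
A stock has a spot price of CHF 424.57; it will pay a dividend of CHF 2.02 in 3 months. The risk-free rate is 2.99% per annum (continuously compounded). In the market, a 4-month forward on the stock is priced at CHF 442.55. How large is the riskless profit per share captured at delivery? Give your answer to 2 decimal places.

PV(dividends) I = 2.02·e^(−0.0299·3/12) = 2.0050
Fair forward F* = (S − I)·e^(rT) = (424.57 − 2.0050)·e^0.009967 = 422.5650 × 1.010017 = 426.7978
Market CHF 442.55 > fair 426.7978: forward overpriced → cash-and-carry (borrow at r, buy the stock and collect the dividends, short the forward).
Profit at T = |F_mkt − F*| = |442.55 − 426.7978| = CHF 15.75 per share

CHF 15.75 per share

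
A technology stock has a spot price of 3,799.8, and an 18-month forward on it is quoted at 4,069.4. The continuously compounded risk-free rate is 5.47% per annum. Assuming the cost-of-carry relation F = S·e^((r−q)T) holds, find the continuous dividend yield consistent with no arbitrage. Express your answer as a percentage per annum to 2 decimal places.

0.90%

From F = S·e^((r−q)T): (r − q) = ln(F/S)/T
ln(4069.4/3799.8) = ln(1.070951) = 0.068547
(r − q) = 0.068547 / (18/12) = 0.045698
q = r − ln(F/S)/T = 0.0547 − 0.045698 = 0.009002
q = 0.90%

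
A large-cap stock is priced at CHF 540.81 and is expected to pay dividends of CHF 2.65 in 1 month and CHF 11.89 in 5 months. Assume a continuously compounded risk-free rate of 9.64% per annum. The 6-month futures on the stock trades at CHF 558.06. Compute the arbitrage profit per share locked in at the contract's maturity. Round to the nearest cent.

PV(dividends) I = 2.65·e^(−0.0964·1/12) + 11.89·e^(−0.0964·5/12) = 14.0507
Fair futures F* = (S − I)·e^(rT) = (540.81 − 14.0507)·e^0.048200 = 526.7593 × 1.049381 = 552.7712
Market CHF 558.06 > fair 552.7712: forward overpriced → cash-and-carry (borrow at r, buy the stock and collect the dividends, short the forward).
Profit at T = |F_mkt − F*| = |558.06 − 552.7712| = CHF 5.29 per share

CHF 5.29 per share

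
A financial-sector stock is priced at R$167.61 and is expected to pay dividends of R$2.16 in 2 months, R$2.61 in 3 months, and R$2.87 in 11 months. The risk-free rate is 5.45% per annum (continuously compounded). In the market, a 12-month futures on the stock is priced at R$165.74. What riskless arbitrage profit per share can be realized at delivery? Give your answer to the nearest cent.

PV(dividends) I = 2.16·e^(−0.0545·2/12) + 2.61·e^(−0.0545·3/12) + 2.87·e^(−0.0545·11/12) = 7.4453
Fair futures F* = (S − I)·e^(rT) = (167.61 − 7.4453)·e^0.054500 = 160.1647 × 1.056012 = 169.1358
Market R$165.74 < fair 169.1358: forward underpriced → reverse cash-and-carry (short the stock, invest proceeds at r, pay the dividends, go long the forward).
Profit at T = |F_mkt − F*| = |165.74 − 169.1358| = R$3.40 per share

R$3.40 per share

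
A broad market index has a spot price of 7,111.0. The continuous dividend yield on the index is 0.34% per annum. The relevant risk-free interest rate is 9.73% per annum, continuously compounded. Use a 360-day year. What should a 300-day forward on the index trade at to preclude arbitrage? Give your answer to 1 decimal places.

F = S·e^((r − q)T) = 7111.0 · e^((0.0973 − 0.0034) × 300/360)
= 7111.0 · e^0.078250 = 7111.0 × 1.081393
F = 7,689.8

7,689.8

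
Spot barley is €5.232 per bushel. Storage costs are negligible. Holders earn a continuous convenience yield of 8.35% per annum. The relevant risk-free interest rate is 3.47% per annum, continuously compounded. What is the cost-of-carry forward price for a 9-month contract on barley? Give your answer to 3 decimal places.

Net carry = r + u − y = 0.0347 + 0.0000 − 0.0835 = -0.0488
F = S·e^((r+u−y)T) = 5.232 · e^(-0.0488 × 9/12) = 5.232 · e^-0.036600
= 5.232 × 0.964062 = €5.044 per bushel

€5.044 per bushel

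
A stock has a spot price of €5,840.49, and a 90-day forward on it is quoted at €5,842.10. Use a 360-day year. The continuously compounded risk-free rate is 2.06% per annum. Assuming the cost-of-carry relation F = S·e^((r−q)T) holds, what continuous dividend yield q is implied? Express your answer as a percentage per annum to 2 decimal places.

From F = S·e^((r−q)T): (r − q) = ln(F/S)/T
ln(5842.10/5840.49) = ln(1.000276) = 0.000276
(r − q) = 0.000276 / (90/360) = 0.001104
q = r − ln(F/S)/T = 0.0206 − 0.001104 = 0.019496
q = 1.95%

1.95%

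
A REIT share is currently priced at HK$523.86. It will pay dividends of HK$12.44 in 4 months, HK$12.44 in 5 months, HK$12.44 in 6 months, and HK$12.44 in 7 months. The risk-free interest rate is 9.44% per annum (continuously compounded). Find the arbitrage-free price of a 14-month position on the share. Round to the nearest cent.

PV(dividends) I = 12.44·e^(−0.0944·4/12) + 12.44·e^(−0.0944·5/12) + 12.44·e^(−0.0944·6/12) + 12.44·e^(−0.0944·7/12)
I = 12.0546 + 11.9602 + 11.8665 + 11.7735 = 47.6548
F = (S − I)·e^(rT) = (523.86 − 47.6548) · e^(0.0944·14/12)
= 476.2052 · e^0.110133 = 476.2052 × 1.116427 = HK$531.65

HK$531.65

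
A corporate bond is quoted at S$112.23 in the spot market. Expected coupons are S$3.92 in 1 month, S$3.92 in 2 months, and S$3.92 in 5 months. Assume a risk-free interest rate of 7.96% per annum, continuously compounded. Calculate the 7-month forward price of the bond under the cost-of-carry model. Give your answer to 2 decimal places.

S$105.46

PV(coupons) I = 3.92·e^(−0.0796·1/12) + 3.92·e^(−0.0796·2/12) + 3.92·e^(−0.0796·5/12)
I = 3.8941 + 3.8683 + 3.7921 = 11.5545
F = (S − I)·e^(rT) = (112.23 − 11.5545) · e^(0.0796·7/12)
= 100.6755 · e^0.046433 = 100.6755 × 1.047528 = S$105.46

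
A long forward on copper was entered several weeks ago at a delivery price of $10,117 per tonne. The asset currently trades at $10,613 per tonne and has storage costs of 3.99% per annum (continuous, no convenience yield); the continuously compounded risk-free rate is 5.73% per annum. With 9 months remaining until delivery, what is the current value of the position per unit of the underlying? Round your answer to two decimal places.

$1243.96 per tonne

Current fair forward for the remaining 9 months: F = S·e^((r + u)·T), (r + u) = 0.0573 + 0.0399 = 0.0972
F = 10613 · e^(0.0972 × 9/12) = 10613 × 1.07562297 = 11415.5866
Value of long forward = (F − K)·e^(−rT) = (11415.5866 − 10117) · e^(−0.0573·9/12)
= 1298.5866 × 0.95793534 = 1243.96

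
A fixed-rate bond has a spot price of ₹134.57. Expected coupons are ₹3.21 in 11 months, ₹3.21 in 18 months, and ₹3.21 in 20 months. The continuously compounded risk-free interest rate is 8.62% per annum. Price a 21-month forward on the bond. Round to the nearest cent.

PV(coupons) I = 3.21·e^(−0.0862·11/12) + 3.21·e^(−0.0862·18/12) + 3.21·e^(−0.0862·20/12)
I = 2.9661 + 2.8207 + 2.7804 = 8.5672
F = (S − I)·e^(rT) = (134.57 − 8.5672) · e^(0.0862·21/12)
= 126.0028 · e^0.150850 = 126.0028 × 1.162822 = ₹146.52

₹146.52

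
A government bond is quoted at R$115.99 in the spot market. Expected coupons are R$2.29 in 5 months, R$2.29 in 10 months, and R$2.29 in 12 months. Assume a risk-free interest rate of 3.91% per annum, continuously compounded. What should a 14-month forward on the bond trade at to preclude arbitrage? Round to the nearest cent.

R$114.42

PV(coupons) I = 2.29·e^(−0.0391·5/12) + 2.29·e^(−0.0391·10/12) + 2.29·e^(−0.0391·12/12)
I = 2.2530 + 2.2166 + 2.2022 = 6.6718
F = (S − I)·e^(rT) = (115.99 − 6.6718) · e^(0.0391·14/12)
= 109.3182 · e^0.045617 = 109.3182 × 1.046673 = R$114.42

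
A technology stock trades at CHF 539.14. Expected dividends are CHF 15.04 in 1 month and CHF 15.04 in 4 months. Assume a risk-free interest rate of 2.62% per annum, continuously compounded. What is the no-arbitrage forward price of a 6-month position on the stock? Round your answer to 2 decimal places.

CHF 515.94

PV(dividends) I = 15.04·e^(−0.0262·1/12) + 15.04·e^(−0.0262·4/12)
I = 15.0072 + 14.9092 = 29.9164
F = (S − I)·e^(rT) = (539.14 − 29.9164) · e^(0.0262·6/12)
= 509.2236 · e^0.013100 = 509.2236 × 1.013186 = CHF 515.94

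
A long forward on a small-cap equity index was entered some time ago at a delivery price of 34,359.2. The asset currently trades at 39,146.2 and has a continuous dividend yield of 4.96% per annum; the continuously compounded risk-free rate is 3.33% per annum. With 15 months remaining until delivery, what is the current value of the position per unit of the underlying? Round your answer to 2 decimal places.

Current fair forward for the remaining 15 months: F = S·e^((r − q)·T), (r − q) = 0.0333 − 0.0496 = -0.0163
F = 39146.2 · e^(-0.0163 × 15/12) = 39146.2 × 0.97983117 = 38356.6669
Value of long forward = (F − K)·e^(−rT) = (38356.6669 − 34359.2) · e^(−0.0333·15/12)
= 3997.4669 × 0.95922942 = 3834.49

3834.49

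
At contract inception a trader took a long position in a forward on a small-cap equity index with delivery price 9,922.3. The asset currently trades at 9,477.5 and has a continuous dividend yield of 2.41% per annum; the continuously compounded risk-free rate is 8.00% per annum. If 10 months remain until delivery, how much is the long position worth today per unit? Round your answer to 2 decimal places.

6.68

Current fair forward for the remaining 10 months: F = S·e^((r − q)·T), (r − q) = 0.0800 − 0.0241 = 0.0559
F = 9477.5 · e^(0.0559 × 10/12) = 9477.5 × 1.04768538 = 9929.4382
Value of long forward = (F − K)·e^(−rT) = (9929.4382 − 9922.3) · e^(−0.0800·10/12)
= 7.1382 × 0.93550699 = 6.68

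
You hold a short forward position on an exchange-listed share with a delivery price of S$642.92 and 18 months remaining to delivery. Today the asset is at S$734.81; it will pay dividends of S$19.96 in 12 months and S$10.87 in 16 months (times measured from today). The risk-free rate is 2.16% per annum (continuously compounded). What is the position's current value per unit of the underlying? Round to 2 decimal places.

PV(remaining dividends) I = 19.96·e^(−0.0216·12/12) + 10.87·e^(−0.0216·16/12) = 30.0949
Current forward F = (S − I)·e^(rT) = (734.81 − 30.0949)·e^(0.0216·18/12) = 704.7151 × 1.032931 = 727.9221
Value (long) = (F − K)·e^(−rT) = (727.9221 − 642.92) × 0.968119 = 82.2921
Short position value = −(long value) = -S$82.29

-S$82.29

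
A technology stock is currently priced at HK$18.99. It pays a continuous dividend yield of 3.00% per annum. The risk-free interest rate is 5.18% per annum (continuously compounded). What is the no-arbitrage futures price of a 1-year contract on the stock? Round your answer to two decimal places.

F = S·e^((r − q)T) = 18.99 · e^((0.0518 − 0.0300) × 1)
= 18.99 · e^0.021800 = 18.99 × 1.022039
F = HK$19.41

HK$19.41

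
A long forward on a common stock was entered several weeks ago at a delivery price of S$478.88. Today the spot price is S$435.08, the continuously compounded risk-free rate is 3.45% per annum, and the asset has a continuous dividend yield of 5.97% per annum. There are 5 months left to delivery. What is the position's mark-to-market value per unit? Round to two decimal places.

Current fair forward for the remaining 5 months: F = S·e^((r − q)·T), (r − q) = 0.0345 − 0.0597 = -0.0252
F = 435.08 · e^(-0.0252 × 5/12) = 435.08 × 0.989555 = 430.5356
Value of long forward = (F − K)·e^(−rT) = (430.5356 − 478.88) · e^(−0.0345·5/12)
= -48.3444 × 0.985728 = -47.65

-S$47.65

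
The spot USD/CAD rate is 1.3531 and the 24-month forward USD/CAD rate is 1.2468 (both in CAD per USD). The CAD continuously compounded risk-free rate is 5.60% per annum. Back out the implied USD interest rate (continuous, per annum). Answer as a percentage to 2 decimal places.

9.69%

F = S·e^((r_CAD − r_USD)T) ⇒ r_USD = r_CAD − ln(F/S)/T
ln(1.2468/1.3531) = -0.081818; /(24/12) = -0.040909
r_USD = 0.0560 + 0.040909 = 0.096909
r_USD = 9.69%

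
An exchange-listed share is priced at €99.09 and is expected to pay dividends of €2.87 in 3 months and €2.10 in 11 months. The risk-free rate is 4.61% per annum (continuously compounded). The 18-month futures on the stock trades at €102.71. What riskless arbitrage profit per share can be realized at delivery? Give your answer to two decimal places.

€1.72 per share

PV(dividends) I = 2.87·e^(−0.0461·3/12) + 2.10·e^(−0.0461·11/12) = 4.8502
Fair futures F* = (S − I)·e^(rT) = (99.09 − 4.8502)·e^0.069150 = 94.2398 × 1.071597 = 100.9871
Market €102.71 > fair 100.9871: forward overpriced → cash-and-carry (borrow at r, buy the stock and collect the dividends, short the forward).
Profit at T = |F_mkt − F*| = |102.71 − 100.9871| = €1.72 per share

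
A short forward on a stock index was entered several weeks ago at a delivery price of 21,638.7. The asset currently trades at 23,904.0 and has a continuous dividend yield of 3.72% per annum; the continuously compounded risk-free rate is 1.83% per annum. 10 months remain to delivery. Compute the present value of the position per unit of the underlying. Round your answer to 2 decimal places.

Current fair forward for the remaining 10 months: F = S·e^((r − q)·T), (r − q) = 0.0183 − 0.0372 = -0.0189
F = 23904.0 · e^(-0.0189 × 10/12) = 23904.0 × 0.98437338 = 23530.4613
Value of long forward = (F − K)·e^(−rT) = (23530.4613 − 21638.7) · e^(−0.0183·10/12)
= 1891.7613 × 0.98486569 = 1863.13
Short position value = −(long value) = -1863.13

-1863.13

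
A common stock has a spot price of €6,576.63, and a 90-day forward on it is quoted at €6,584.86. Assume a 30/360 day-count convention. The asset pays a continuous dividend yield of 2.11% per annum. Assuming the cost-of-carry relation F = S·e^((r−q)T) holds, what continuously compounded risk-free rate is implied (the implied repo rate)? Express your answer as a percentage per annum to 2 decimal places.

2.61%

From F = S·e^((r−q)T): (r − q) = ln(F/S)/T
ln(6584.86/6576.63) = ln(1.001251) = 0.001250
(r − q) = 0.001250 / (90/360) = 0.005000
r = ln(F/S)/T + q = 0.005000 + 0.0211 = 0.026100
r = 2.61%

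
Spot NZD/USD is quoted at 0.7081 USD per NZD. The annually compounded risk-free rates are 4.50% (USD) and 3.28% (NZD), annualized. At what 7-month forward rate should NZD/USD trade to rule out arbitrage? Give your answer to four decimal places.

0.7130

By covered interest parity, F = S · (1+r_USD)^T / (1+r_NZD)^T
= 0.7081 × 1.026009 / 1.019005 = 0.7081 × 1.006873
F = 0.7130 USD per NZD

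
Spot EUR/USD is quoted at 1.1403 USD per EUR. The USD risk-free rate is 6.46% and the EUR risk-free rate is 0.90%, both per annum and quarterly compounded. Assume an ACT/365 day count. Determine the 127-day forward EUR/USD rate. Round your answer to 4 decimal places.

By covered interest parity, F = S · (1+r_USD/4)^(4T) / (1+r_EUR/4)^(4T)
= 1.1403 × 1.022548 / 1.003133 = 1.1403 × 1.019354
F = 1.1624 USD per EUR

1.1624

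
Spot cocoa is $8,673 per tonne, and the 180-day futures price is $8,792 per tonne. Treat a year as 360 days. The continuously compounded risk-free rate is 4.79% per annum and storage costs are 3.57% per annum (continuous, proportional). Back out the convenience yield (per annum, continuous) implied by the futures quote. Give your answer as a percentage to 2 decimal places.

F = S·e^((r+u−y)T) ⇒ (r+u−y) = ln(F/S)/T
ln(8792/8673) = 0.013627; /T ⇒ 0.027254
y = r + u − ln(F/S)/T = 0.0479 + 0.0357 − 0.027254 = 0.056346
y = 5.63%

5.63%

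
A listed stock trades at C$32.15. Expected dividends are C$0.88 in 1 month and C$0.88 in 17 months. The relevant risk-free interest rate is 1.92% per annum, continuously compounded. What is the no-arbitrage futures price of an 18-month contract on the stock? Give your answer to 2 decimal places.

C$31.30

PV(dividends) I = 0.88·e^(−0.0192·1/12) + 0.88·e^(−0.0192·17/12)
I = 0.8786 + 0.8564 = 1.7350
F = (S − I)·e^(rT) = (32.15 − 1.7350) · e^(0.0192·18/12)
= 30.4150 · e^0.028800 = 30.4150 × 1.029219 = C$31.30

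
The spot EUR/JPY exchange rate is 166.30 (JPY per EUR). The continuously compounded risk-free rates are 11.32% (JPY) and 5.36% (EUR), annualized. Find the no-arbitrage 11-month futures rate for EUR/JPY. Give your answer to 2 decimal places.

175.64

F = S·e^((r_JPY − r_EUR)T) = 166.30 · e^((0.1132 − 0.0536) × 11/12)
= 166.30 · e^0.054633 = 166.30 × 1.056153
F = 175.64 JPY per EUR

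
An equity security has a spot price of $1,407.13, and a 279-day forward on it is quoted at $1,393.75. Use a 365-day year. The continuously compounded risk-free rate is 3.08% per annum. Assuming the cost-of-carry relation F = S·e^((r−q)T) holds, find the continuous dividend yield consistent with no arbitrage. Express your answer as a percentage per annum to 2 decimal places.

4.33%

From F = S·e^((r−q)T): (r − q) = ln(F/S)/T
ln(1393.75/1407.13) = ln(0.990491) = -0.009554
(r − q) = -0.009554 / (279/365) = -0.012499
q = r − ln(F/S)/T = 0.0308 + 0.012499 = 0.043299
q = 4.33%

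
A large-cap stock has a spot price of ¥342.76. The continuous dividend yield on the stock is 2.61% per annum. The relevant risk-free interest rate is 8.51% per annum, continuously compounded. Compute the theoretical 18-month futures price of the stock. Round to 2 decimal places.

F = S·e^((r − q)T) = 342.76 · e^((0.0851 − 0.0261) × 18/12)
= 342.76 · e^0.088500 = 342.76 × 1.092534
F = ¥374.48

¥374.48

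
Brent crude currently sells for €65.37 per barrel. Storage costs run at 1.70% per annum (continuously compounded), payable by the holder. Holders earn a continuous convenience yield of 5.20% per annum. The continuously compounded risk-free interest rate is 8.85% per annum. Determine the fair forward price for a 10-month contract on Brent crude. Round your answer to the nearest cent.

€68.35 per barrel

Net carry = r + u − y = 0.0885 + 0.0170 − 0.0520 = 0.0535
F = S·e^((r+u−y)T) = 65.37 · e^(0.0535 × 10/12) = 65.37 · e^0.044583
= 65.37 × 1.045592 = €68.35 per barrel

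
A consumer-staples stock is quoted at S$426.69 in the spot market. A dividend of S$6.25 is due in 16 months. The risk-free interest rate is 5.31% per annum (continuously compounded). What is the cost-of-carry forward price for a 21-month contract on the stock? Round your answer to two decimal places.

S$461.85

PV(dividends) I = 6.25·e^(−0.0531·16/12)
I = 5.8228
F = (S − I)·e^(rT) = (426.69 − 5.8228) · e^(0.0531·21/12)
= 420.8672 · e^0.092925 = 420.8672 × 1.097379 = S$461.85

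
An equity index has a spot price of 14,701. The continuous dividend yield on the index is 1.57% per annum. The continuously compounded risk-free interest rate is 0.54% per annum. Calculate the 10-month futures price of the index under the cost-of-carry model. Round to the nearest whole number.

14,575

F = S·e^((r − q)T) = 14701 · e^((0.0054 − 0.0157) × 10/12)
= 14701 · e^-0.008583 = 14701 × 0.991454
F = 14,575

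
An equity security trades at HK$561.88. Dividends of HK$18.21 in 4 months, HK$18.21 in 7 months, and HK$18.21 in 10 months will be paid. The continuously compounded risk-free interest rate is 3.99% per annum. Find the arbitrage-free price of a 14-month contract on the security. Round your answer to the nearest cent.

PV(dividends) I = 18.21·e^(−0.0399·4/12) + 18.21·e^(−0.0399·7/12) + 18.21·e^(−0.0399·10/12)
I = 17.9694 + 17.7911 + 17.6145 = 53.3750
F = (S − I)·e^(rT) = (561.88 − 53.3750) · e^(0.0399·14/12)
= 508.5050 · e^0.046550 = 508.5050 × 1.047650 = HK$532.74

HK$532.74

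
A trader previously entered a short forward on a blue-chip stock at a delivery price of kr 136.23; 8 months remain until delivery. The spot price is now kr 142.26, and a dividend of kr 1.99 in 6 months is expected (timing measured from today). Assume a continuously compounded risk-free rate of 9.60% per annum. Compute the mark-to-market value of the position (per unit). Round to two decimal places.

PV(remaining dividends) I = 1.99·e^(−0.0960·6/12) = 1.8967
Current forward F = (S − I)·e^(rT) = (142.26 − 1.8967)·e^(0.0960·8/12) = 140.3633 × 1.066092 = 149.6402
Value (long) = (F − K)·e^(−rT) = (149.6402 − 136.23) × 0.938005 = 12.5788
Short position value = −(long value) = -kr 12.58

-kr 12.58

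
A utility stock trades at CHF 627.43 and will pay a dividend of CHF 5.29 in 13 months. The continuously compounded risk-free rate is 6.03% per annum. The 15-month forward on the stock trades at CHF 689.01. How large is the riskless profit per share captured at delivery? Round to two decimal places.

CHF 17.80 per share

PV(dividends) I = 5.29·e^(−0.0603·13/12) = 4.9555
Fair forward F* = (S − I)·e^(rT) = (627.43 − 4.9555)·e^0.075375 = 622.4745 × 1.078288 = 671.2068
Market CHF 689.01 > fair 671.2068: forward overpriced → cash-and-carry (borrow at r, buy the stock and collect the dividends, short the forward).
Profit at T = |F_mkt − F*| = |689.01 − 671.2068| = CHF 17.80 per share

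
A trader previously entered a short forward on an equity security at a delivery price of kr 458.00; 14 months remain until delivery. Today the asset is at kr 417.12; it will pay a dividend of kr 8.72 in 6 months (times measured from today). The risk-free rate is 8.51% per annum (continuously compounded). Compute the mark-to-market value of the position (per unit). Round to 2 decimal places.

PV(remaining dividends) I = 8.72·e^(−0.0851·6/12) = 8.3567
Current forward F = (S − I)·e^(rT) = (417.12 − 8.3567)·e^(0.0851·14/12) = 408.7633 × 1.104379 = 451.4296
Value (long) = (F − K)·e^(−rT) = (451.4296 − 458.00) × 0.905486 = -5.9494
Short position value = −(long value) = kr 5.95

kr 5.95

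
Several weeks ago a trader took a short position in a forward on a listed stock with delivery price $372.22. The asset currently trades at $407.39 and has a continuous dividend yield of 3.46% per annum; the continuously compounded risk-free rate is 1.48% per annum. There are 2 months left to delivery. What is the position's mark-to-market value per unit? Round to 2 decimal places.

-$33.74

Current fair forward for the remaining 2 months: F = S·e^((r − q)·T), (r − q) = 0.0148 − 0.0346 = -0.0198
F = 407.39 · e^(-0.0198 × 2/12) = 407.39 × 0.996705 = 406.0476
Value of long forward = (F − K)·e^(−rT) = (406.0476 − 372.22) · e^(−0.0148·2/12)
= 33.8276 × 0.997536 = 33.74
Short position value = −(long value) = -$33.74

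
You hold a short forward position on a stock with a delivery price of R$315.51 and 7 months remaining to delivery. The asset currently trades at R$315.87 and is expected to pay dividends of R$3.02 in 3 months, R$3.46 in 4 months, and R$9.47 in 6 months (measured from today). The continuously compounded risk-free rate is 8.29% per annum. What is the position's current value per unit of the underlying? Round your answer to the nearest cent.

PV(remaining dividends) I = 3.02·e^(−0.0829·3/12) + 3.46·e^(−0.0829·4/12) + 9.47·e^(−0.0829·6/12) = 15.4092
Current forward F = (S − I)·e^(rT) = (315.87 − 15.4092)·e^(0.0829·7/12) = 300.4608 × 1.049547 = 315.3477
Value (long) = (F − K)·e^(−rT) = (315.3477 − 315.51) × 0.952792 = -0.1546
Short position value = −(long value) = R$0.15

R$0.15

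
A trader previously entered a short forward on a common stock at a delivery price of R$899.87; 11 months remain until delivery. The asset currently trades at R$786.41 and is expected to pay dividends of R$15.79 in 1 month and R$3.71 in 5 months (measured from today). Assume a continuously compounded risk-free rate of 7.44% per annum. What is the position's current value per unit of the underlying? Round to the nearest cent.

PV(remaining dividends) I = 15.79·e^(−0.0744·1/12) + 3.71·e^(−0.0744·5/12) = 19.2892
Current forward F = (S − I)·e^(rT) = (786.41 − 19.2892)·e^(0.0744·11/12) = 767.1208 × 1.070579 = 821.2634
Value (long) = (F − K)·e^(−rT) = (821.2634 − 899.87) × 0.934074 = -73.4244
Short position value = −(long value) = R$73.42

R$73.42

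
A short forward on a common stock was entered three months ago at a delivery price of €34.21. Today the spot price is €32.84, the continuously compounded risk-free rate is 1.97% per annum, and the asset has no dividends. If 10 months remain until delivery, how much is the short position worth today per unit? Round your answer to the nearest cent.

Current fair forward for the remaining 10 months: F = S·e^(r·T), r = 0.0197
F = 32.84 · e^(0.0197 × 10/12) = 32.84 × 1.016552 = 33.3836
Value of long forward = (F − K)·e^(−rT) = (33.3836 − 34.21) · e^(−0.0197·10/12)
= -0.8264 × 0.983717 = -0.81
Short position value = −(long value) = €0.81

€0.81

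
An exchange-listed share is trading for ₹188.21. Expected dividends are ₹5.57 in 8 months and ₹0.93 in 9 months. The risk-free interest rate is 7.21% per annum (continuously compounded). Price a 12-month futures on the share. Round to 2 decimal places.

₹195.63

PV(dividends) I = 5.57·e^(−0.0721·8/12) + 0.93·e^(−0.0721·9/12)
I = 5.3086 + 0.8810 = 6.1896
F = (S − I)·e^(rT) = (188.21 − 6.1896) · e^(0.0721·12/12)
= 182.0204 · e^0.072100 = 182.0204 × 1.074763 = ₹195.63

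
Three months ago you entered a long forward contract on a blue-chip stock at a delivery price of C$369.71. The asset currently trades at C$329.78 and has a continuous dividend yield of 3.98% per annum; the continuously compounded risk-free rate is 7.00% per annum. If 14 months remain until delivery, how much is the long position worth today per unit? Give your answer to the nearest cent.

-C$25.90

Current fair forward for the remaining 14 months: F = S·e^((r − q)·T), (r − q) = 0.0700 − 0.0398 = 0.0302
F = 329.78 · e^(0.0302 × 14/12) = 329.78 × 1.035861 = 341.6062
Value of long forward = (F − K)·e^(−rT) = (341.6062 − 369.71) · e^(−0.0700·14/12)
= -28.1038 × 0.921579 = -25.90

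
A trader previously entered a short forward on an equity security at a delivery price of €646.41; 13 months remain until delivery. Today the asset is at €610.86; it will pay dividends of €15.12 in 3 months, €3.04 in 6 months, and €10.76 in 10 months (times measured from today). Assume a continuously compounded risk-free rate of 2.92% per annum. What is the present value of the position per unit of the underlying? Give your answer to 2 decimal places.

€43.93

PV(remaining dividends) I = 15.12·e^(−0.0292·3/12) + 3.04·e^(−0.0292·6/12) + 10.76·e^(−0.0292·10/12) = 28.5073
Current forward F = (S − I)·e^(rT) = (610.86 − 28.5073)·e^(0.0292·13/12) = 582.3527 × 1.032139 = 601.0689
Value (long) = (F − K)·e^(−rT) = (601.0689 − 646.41) × 0.968862 = -43.9293
Short position value = −(long value) = €43.93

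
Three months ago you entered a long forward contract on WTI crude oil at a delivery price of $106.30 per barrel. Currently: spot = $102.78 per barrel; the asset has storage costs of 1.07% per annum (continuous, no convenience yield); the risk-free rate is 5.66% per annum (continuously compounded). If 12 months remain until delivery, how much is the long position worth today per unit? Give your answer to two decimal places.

$3.44 per barrel

Current fair forward for the remaining 12 months: F = S·e^((r + u)·T), (r + u) = 0.0566 + 0.0107 = 0.0673
F = 102.78 · e^(0.0673 × 12/12) = 102.78 × 1.069616 = 109.9351
Value of long forward = (F − K)·e^(−rT) = (109.9351 − 106.30) · e^(−0.0566·12/12)
= 3.6351 × 0.944972 = 3.44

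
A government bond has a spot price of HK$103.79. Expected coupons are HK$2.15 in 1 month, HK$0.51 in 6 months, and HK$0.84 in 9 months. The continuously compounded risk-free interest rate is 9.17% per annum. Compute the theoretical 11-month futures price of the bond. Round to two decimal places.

HK$109.19

PV(coupons) I = 2.15·e^(−0.0917·1/12) + 0.51·e^(−0.0917·6/12) + 0.84·e^(−0.0917·9/12)
I = 2.1336 + 0.4871 + 0.7842 = 3.4049
F = (S − I)·e^(rT) = (103.79 − 3.4049) · e^(0.0917·11/12)
= 100.3851 · e^0.084058 = 100.3851 × 1.087692 = HK$109.19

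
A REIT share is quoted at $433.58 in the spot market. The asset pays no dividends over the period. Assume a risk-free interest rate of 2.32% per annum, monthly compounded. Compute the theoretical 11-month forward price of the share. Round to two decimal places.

F = S · (1+r/12)^(12T)
= 433.58 × 1.021473
F = $442.89

$442.89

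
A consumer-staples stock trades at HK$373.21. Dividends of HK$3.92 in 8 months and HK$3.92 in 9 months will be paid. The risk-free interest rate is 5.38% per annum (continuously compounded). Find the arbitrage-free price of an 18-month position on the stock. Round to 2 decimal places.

HK$396.40

PV(dividends) I = 3.92·e^(−0.0538·8/12) + 3.92·e^(−0.0538·9/12)
I = 3.7819 + 3.7650 = 7.5469
F = (S − I)·e^(rT) = (373.21 − 7.5469) · e^(0.0538·18/12)
= 365.6631 · e^0.080700 = 365.6631 × 1.084046 = HK$396.40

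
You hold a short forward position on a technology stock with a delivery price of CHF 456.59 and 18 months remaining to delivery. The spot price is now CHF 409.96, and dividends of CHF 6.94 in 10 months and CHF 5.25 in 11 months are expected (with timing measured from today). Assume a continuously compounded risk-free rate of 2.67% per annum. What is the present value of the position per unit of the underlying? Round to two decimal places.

PV(remaining dividends) I = 6.94·e^(−0.0267·10/12) + 5.25·e^(−0.0267·11/12) = 11.9104
Current forward F = (S − I)·e^(rT) = (409.96 − 11.9104)·e^(0.0267·18/12) = 398.0496 × 1.040863 = 414.3151
Value (long) = (F − K)·e^(−rT) = (414.3151 − 456.59) × 0.960741 = -40.6152
Short position value = −(long value) = CHF 40.62

CHF 40.62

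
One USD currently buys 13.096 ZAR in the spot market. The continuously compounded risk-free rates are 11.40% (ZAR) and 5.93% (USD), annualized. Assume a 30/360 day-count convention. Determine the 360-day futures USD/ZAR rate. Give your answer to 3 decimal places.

F = S·e^((r_ZAR − r_USD)T) = 13.096 · e^((0.1140 − 0.0593) × 360/360)
= 13.096 · e^0.054700 = 13.096 × 1.056224
F = 13.832 ZAR per USD

13.832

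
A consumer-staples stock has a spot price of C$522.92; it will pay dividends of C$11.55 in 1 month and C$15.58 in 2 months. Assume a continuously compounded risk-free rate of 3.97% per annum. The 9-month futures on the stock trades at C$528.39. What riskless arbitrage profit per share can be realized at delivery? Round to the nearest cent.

C$17.47 per share

PV(dividends) I = 11.55·e^(−0.0397·1/12) + 15.58·e^(−0.0397·2/12) = 26.9891
Fair futures F* = (S − I)·e^(rT) = (522.92 − 26.9891)·e^0.029775 = 495.9309 × 1.030223 = 510.9194
Market C$528.39 > fair 510.9194: forward overpriced → cash-and-carry (borrow at r, buy the stock and collect the dividends, short the forward).
Profit at T = |F_mkt − F*| = |528.39 − 510.9194| = C$17.47 per share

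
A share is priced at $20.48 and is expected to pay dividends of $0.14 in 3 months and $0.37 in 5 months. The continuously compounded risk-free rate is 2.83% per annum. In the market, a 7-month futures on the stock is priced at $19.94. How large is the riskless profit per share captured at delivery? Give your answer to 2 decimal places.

PV(dividends) I = 0.14·e^(−0.0283·3/12) + 0.37·e^(−0.0283·5/12) = 0.5047
Fair futures F* = (S − I)·e^(rT) = (20.48 − 0.5047)·e^0.016508 = 19.9753 × 1.016645 = 20.3078
Market $19.94 < fair 20.3078: forward underpriced → reverse cash-and-carry (short the stock, invest proceeds at r, pay the dividends, go long the forward).
Profit at T = |F_mkt − F*| = |19.94 − 20.3078| = $0.37 per share

$0.37 per share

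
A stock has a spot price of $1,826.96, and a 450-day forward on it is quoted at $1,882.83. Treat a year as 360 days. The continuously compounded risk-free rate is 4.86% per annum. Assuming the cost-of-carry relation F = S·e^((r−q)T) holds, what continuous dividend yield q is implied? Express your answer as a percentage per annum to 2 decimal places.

From F = S·e^((r−q)T): (r − q) = ln(F/S)/T
ln(1882.83/1826.96) = ln(1.030581) = 0.030123
(r − q) = 0.030123 / (450/360) = 0.024098
q = r − ln(F/S)/T = 0.0486 − 0.024098 = 0.024502
q = 2.45%

2.45%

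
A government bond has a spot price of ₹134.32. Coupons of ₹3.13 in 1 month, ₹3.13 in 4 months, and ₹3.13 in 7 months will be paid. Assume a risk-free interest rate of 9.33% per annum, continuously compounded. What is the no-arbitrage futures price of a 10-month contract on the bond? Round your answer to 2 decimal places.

₹135.34

PV(coupons) I = 3.13·e^(−0.0933·1/12) + 3.13·e^(−0.0933·4/12) + 3.13·e^(−0.0933·7/12)
I = 3.1058 + 3.0342 + 2.9642 = 9.1042
F = (S − I)·e^(rT) = (134.32 − 9.1042) · e^(0.0933·10/12)
= 125.2158 · e^0.077750 = 125.2158 × 1.080852 = ₹135.34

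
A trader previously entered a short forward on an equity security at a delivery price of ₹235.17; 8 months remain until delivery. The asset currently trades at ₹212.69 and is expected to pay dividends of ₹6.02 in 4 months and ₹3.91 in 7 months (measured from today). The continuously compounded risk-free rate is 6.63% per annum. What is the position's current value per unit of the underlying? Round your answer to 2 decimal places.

₹21.96

PV(remaining dividends) I = 6.02·e^(−0.0663·4/12) + 3.91·e^(−0.0663·7/12) = 9.6501
Current forward F = (S − I)·e^(rT) = (212.69 − 9.6501)·e^(0.0663·8/12) = 203.0399 × 1.045191 = 212.2155
Value (long) = (F − K)·e^(−rT) = (212.2155 − 235.17) × 0.956763 = -21.9620
Short position value = −(long value) = ₹21.96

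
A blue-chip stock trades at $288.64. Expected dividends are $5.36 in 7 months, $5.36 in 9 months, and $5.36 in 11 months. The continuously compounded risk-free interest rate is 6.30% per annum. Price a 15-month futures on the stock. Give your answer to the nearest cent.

$295.69

PV(dividends) I = 5.36·e^(−0.0630·7/12) + 5.36·e^(−0.0630·9/12) + 5.36·e^(−0.0630·11/12)
I = 5.1666 + 5.1126 + 5.0592 = 15.3384
F = (S − I)·e^(rT) = (288.64 − 15.3384) · e^(0.0630·15/12)
= 273.3016 · e^0.078750 = 273.3016 × 1.081934 = $295.69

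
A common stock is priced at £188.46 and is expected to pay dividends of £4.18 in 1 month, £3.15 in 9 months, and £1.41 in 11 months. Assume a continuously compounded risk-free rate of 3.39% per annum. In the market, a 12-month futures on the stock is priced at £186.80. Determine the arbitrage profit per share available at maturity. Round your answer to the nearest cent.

£0.74 per share

PV(dividends) I = 4.18·e^(−0.0339·1/12) + 3.15·e^(−0.0339·9/12) + 1.41·e^(−0.0339·11/12) = 8.6060
Fair futures F* = (S − I)·e^(rT) = (188.46 − 8.6060)·e^0.033900 = 179.8540 × 1.034481 = 186.0555
Market £186.80 > fair 186.0555: forward overpriced → cash-and-carry (borrow at r, buy the stock and collect the dividends, short the forward).
Profit at T = |F_mkt − F*| = |186.80 − 186.0555| = £0.74 per share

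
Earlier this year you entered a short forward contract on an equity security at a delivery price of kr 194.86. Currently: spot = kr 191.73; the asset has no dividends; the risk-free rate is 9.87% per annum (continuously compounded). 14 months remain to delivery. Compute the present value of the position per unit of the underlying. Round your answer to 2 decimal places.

-kr 18.06

Current fair forward for the remaining 14 months: F = S·e^(r·T), r = 0.0987
F = 191.73 · e^(0.0987 × 14/12) = 191.73 × 1.122042 = 215.1291
Value of long forward = (F − K)·e^(−rT) = (215.1291 − 194.86) · e^(−0.0987·14/12)
= 20.2691 × 0.891232 = 18.06
Short position value = −(long value) = -kr 18.06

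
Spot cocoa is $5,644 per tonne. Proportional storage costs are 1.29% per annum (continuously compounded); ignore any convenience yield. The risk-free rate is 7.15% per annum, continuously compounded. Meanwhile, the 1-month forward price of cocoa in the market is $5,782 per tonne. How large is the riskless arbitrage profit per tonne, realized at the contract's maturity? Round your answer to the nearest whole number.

$98 per tonne

Fair forward: F* = S·e^(carry·T), with carry = (r + u) = 0.0715 + 0.0129 = 0.0844
F* = 5644 · e^(0.0844 × 1/12) = 5644 · e^0.007033 = 5644 × 1.007058 = $5683.8354
Market $5782 > fair $5683.8354: forward overpriced → cash-and-carry (buy spot, short the forward).
At maturity, profit = |F_mkt − F*| = |5782 − 5683.8354| = $98 per tonne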